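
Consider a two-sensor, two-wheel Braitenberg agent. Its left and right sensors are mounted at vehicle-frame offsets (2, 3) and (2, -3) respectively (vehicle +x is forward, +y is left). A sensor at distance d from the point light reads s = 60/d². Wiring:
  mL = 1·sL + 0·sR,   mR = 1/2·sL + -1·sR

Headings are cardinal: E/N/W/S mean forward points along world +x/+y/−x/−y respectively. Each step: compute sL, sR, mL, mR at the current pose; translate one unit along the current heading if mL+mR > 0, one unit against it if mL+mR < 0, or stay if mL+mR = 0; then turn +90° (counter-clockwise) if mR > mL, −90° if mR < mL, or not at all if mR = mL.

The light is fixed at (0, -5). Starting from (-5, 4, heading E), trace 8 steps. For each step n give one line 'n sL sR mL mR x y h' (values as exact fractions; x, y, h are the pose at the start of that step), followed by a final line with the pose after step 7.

0 20/51 4/3 20/51 -58/51 -5 4 E
1 30/29 6/13 30/29 21/377 -6 4 S
2 60/89 12/37 60/89 42/3293 -6 3 W
3 3/10 15/29 3/10 -213/580 -7 3 N
4 12/25 60/41 12/25 -1254/1025 -7 2 E
5 6/5 30/73 6/5 69/365 -8 2 S
6 60/109 60/181 60/109 -1110/19729 -8 1 W
7 15/52 3/5 15/52 -237/520 -9 1 N
final -9 0 E

n=0: pose=(-5,4,E); sL=20/51, sR=4/3; mL=20/51, mR=-58/51; mL+mR=-38/51 → advance -1; mR−mL=-26/17 → turn -1·90°
n=1: pose=(-6,4,S); sL=30/29, sR=6/13; mL=30/29, mR=21/377; mL+mR=411/377 → advance +1; mR−mL=-369/377 → turn -1·90°
n=2: pose=(-6,3,W); sL=60/89, sR=12/37; mL=60/89, mR=42/3293; mL+mR=2262/3293 → advance +1; mR−mL=-2178/3293 → turn -1·90°
n=3: pose=(-7,3,N); sL=3/10, sR=15/29; mL=3/10, mR=-213/580; mL+mR=-39/580 → advance -1; mR−mL=-387/580 → turn -1·90°
n=4: pose=(-7,2,E); sL=12/25, sR=60/41; mL=12/25, mR=-1254/1025; mL+mR=-762/1025 → advance -1; mR−mL=-1746/1025 → turn -1·90°
n=5: pose=(-8,2,S); sL=6/5, sR=30/73; mL=6/5, mR=69/365; mL+mR=507/365 → advance +1; mR−mL=-369/365 → turn -1·90°
n=6: pose=(-8,1,W); sL=60/109, sR=60/181; mL=60/109, mR=-1110/19729; mL+mR=9750/19729 → advance +1; mR−mL=-11970/19729 → turn -1·90°
n=7: pose=(-9,1,N); sL=15/52, sR=3/5; mL=15/52, mR=-237/520; mL+mR=-87/520 → advance -1; mR−mL=-387/520 → turn -1·90°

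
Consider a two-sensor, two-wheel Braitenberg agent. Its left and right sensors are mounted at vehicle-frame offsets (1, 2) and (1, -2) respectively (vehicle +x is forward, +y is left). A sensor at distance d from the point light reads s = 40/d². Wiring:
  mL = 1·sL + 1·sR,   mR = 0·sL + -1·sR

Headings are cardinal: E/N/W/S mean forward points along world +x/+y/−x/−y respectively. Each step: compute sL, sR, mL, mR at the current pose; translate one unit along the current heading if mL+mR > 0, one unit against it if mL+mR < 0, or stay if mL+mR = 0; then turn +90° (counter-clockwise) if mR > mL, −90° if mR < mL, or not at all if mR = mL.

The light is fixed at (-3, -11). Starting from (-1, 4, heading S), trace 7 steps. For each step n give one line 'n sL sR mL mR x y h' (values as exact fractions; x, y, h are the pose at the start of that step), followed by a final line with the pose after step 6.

0 10/53 10/49 1020/2597 -10/49 -1 4 S
1 8/29 40/257 3216/7453 -40/257 -1 3 W
2 20/113 20/117 4600/13221 -20/117 -2 3 N
3 40/293 40/173 18640/50689 -40/173 -2 4 E
4 10/53 10/49 1020/2597 -10/49 -1 4 S
5 8/29 40/257 3216/7453 -40/257 -1 3 W
6 20/113 20/117 4600/13221 -20/117 -2 3 N
final -2 4 E

n=0: pose=(-1,4,S); sL=10/53, sR=10/49; mL=1020/2597, mR=-10/49; mL+mR=10/53 → advance +1; mR−mL=-1550/2597 → turn -1·90°
n=1: pose=(-1,3,W); sL=8/29, sR=40/257; mL=3216/7453, mR=-40/257; mL+mR=8/29 → advance +1; mR−mL=-4376/7453 → turn -1·90°
n=2: pose=(-2,3,N); sL=20/113, sR=20/117; mL=4600/13221, mR=-20/117; mL+mR=20/113 → advance +1; mR−mL=-6860/13221 → turn -1·90°
n=3: pose=(-2,4,E); sL=40/293, sR=40/173; mL=18640/50689, mR=-40/173; mL+mR=40/293 → advance +1; mR−mL=-30360/50689 → turn -1·90°
n=4: pose=(-1,4,S); sL=10/53, sR=10/49; mL=1020/2597, mR=-10/49; mL+mR=10/53 → advance +1; mR−mL=-1550/2597 → turn -1·90°
n=5: pose=(-1,3,W); sL=8/29, sR=40/257; mL=3216/7453, mR=-40/257; mL+mR=8/29 → advance +1; mR−mL=-4376/7453 → turn -1·90°
n=6: pose=(-2,3,N); sL=20/113, sR=20/117; mL=4600/13221, mR=-20/117; mL+mR=20/113 → advance +1; mR−mL=-6860/13221 → turn -1·90°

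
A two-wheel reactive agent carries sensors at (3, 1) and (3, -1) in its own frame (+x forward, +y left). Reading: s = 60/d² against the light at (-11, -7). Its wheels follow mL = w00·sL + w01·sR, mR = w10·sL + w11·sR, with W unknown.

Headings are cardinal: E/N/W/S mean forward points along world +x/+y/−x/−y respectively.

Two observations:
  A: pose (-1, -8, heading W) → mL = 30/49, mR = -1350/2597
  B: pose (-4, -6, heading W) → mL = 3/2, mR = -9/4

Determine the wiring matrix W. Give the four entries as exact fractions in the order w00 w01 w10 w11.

0 1/2 -1 1/2

obs A: pose=(-1,-8,W) → sL=60/53, sR=60/49, mL=30/49, mR=-1350/2597
obs B: pose=(-4,-6,W) → sL=15/4, sR=3, mL=3/2, mR=-9/4
sensor matrix S = [[60/53, 60/49], [15/4, 3]]; det S = -3105/2597
solve [mL_A; mL_B] = S·[w00; w01] and [mR_A; mR_B] = S·[w10; w11]:
  w00 = 0, w01 = 1/2, w10 = -1, w11 = 1/2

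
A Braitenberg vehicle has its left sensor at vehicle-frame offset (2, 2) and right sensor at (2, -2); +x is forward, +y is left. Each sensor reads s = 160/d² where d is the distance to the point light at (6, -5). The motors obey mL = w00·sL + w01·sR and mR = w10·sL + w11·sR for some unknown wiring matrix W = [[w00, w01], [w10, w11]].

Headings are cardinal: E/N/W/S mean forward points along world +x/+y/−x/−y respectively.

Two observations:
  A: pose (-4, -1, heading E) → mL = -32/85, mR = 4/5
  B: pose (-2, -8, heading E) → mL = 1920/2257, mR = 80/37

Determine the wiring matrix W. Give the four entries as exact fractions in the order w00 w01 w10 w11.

obs A: pose=(-4,-1,E) → sL=8/5, sR=40/17, mL=-32/85, mR=4/5
obs B: pose=(-2,-8,E) → sL=160/37, sR=160/61, mL=1920/2257, mR=80/37
sensor matrix S = [[8/5, 40/17], [160/37, 160/61]]; det S = -229376/38369
solve [mL_A; mL_B] = S·[w00; w01] and [mR_A; mR_B] = S·[w10; w11]:
  w00 = 1/2, w01 = -1/2, w10 = 1/2, w11 = 0

1/2 -1/2 1/2 0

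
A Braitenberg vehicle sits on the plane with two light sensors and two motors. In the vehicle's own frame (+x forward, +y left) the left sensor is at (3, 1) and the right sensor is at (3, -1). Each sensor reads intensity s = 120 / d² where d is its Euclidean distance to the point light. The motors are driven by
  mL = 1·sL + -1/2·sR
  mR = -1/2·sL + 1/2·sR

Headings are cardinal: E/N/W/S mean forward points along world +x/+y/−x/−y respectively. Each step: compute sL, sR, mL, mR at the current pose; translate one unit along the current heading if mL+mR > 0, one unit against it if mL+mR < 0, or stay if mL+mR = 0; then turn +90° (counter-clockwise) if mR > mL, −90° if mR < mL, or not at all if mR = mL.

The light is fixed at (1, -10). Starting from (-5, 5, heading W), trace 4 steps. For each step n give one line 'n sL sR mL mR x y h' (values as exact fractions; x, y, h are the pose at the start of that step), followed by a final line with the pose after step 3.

n=0: pose=(-5,5,W); sL=120/277, sR=120/337; mL=23820/93349, mR=-3600/93349; mL+mR=60/277 → advance +1; mR−mL=-27420/93349 → turn -1·90°
n=1: pose=(-6,5,N); sL=30/97, sR=1/3; mL=83/582, mR=7/582; mL+mR=15/97 → advance +1; mR−mL=-38/291 → turn -1·90°
n=2: pose=(-6,6,E); sL=24/61, sR=120/241; mL=2124/14701, mR=768/14701; mL+mR=12/61 → advance +1; mR−mL=-1356/14701 → turn -1·90°
n=3: pose=(-5,6,S); sL=60/97, sR=60/109; mL=3630/10573, mR=-360/10573; mL+mR=30/97 → advance +1; mR−mL=-3990/10573 → turn -1·90°

0 120/277 120/337 23820/93349 -3600/93349 -5 5 W
1 30/97 1/3 83/582 7/582 -6 5 N
2 24/61 120/241 2124/14701 768/14701 -6 6 E
3 60/97 60/109 3630/10573 -360/10573 -5 6 S
final -5 5 W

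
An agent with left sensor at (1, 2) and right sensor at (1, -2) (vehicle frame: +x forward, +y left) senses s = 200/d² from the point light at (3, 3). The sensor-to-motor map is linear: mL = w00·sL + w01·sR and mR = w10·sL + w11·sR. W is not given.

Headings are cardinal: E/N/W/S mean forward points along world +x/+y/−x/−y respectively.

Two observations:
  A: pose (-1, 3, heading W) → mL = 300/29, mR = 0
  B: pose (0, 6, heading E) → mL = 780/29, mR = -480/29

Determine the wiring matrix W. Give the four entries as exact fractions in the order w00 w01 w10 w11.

obs A: pose=(-1,3,W) → sL=200/29, sR=200/29, mL=300/29, mR=0
obs B: pose=(0,6,E) → sL=200/29, sR=40, mL=780/29, mR=-480/29
sensor matrix S = [[200/29, 200/29], [200/29, 40]]; det S = 192000/841
solve [mL_A; mL_B] = S·[w00; w01] and [mR_A; mR_B] = S·[w10; w11]:
  w00 = 1, w01 = 1/2, w10 = 1/2, w11 = -1/2

1 1/2 1/2 -1/2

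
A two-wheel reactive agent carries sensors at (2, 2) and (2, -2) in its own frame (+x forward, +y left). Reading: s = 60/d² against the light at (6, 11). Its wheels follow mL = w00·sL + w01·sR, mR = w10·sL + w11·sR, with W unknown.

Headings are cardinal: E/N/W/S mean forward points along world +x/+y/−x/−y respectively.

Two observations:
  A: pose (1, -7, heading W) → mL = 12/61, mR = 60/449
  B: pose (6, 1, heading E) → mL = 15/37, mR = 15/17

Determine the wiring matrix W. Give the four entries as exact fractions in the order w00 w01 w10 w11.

0 1 1 0

obs A: pose=(1,-7,W) → sL=60/449, sR=12/61, mL=12/61, mR=60/449
obs B: pose=(6,1,E) → sL=15/17, sR=15/37, mL=15/37, mR=15/17
sensor matrix S = [[60/449, 12/61], [15/17, 15/37]]; det S = -2057040/17227681
solve [mL_A; mL_B] = S·[w00; w01] and [mR_A; mR_B] = S·[w10; w11]:
  w00 = 0, w01 = 1, w10 = 1, w11 = 0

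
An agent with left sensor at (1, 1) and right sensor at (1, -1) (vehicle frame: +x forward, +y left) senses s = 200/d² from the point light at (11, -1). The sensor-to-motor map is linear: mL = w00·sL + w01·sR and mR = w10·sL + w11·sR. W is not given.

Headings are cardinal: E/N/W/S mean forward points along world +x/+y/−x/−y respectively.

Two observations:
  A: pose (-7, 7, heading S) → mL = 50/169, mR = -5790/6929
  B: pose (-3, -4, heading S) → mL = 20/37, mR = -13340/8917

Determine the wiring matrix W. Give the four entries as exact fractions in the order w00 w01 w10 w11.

obs A: pose=(-7,7,S) → sL=100/169, sR=20/41, mL=50/169, mR=-5790/6929
obs B: pose=(-3,-4,S) → sL=40/37, sR=200/241, mL=20/37, mR=-13340/8917
sensor matrix S = [[100/169, 20/41], [40/37, 200/241]]; det S = -2243200/61785893
solve [mL_A; mL_B] = S·[w00; w01] and [mR_A; mR_B] = S·[w10; w11]:
  w00 = 1/2, w01 = 0, w10 = -1, w11 = -1/2

1/2 0 -1 -1/2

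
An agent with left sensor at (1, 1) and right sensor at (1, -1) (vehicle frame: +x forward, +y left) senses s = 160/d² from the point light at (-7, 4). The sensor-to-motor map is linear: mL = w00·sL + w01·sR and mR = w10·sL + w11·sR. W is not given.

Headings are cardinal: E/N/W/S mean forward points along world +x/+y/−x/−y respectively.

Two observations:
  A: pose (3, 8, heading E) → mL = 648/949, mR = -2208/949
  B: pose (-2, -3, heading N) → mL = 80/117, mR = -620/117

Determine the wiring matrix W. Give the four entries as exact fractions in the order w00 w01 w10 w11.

-1/2 1 -1 -1

obs A: pose=(3,8,E) → sL=80/73, sR=16/13, mL=648/949, mR=-2208/949
obs B: pose=(-2,-3,N) → sL=40/13, sR=20/9, mL=80/117, mR=-620/117
sensor matrix S = [[80/73, 16/13], [40/13, 20/9]]; det S = -150080/111033
solve [mL_A; mL_B] = S·[w00; w01] and [mR_A; mR_B] = S·[w10; w11]:
  w00 = -1/2, w01 = 1, w10 = -1, w11 = -1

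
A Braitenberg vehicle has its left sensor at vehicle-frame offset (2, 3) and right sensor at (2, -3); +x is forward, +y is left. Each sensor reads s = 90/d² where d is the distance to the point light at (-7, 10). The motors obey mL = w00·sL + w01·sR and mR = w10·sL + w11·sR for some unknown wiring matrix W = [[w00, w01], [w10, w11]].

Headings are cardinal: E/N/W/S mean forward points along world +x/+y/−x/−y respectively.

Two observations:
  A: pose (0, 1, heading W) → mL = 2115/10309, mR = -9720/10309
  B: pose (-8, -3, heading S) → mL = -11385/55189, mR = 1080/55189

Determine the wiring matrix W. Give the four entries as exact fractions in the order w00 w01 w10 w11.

obs A: pose=(0,1,W) → sL=90/169, sR=90/61, mL=2115/10309, mR=-9720/10309
obs B: pose=(-8,-3,S) → sL=90/229, sR=90/241, mL=-11385/55189, mR=1080/55189
sensor matrix S = [[90/169, 90/61], [90/229, 90/241]]; det S = -216756000/568943401
solve [mL_A; mL_B] = S·[w00; w01] and [mR_A; mR_B] = S·[w10; w11]:
  w00 = -1, w01 = 1/2, w10 = 1, w11 = -1

-1 1/2 1 -1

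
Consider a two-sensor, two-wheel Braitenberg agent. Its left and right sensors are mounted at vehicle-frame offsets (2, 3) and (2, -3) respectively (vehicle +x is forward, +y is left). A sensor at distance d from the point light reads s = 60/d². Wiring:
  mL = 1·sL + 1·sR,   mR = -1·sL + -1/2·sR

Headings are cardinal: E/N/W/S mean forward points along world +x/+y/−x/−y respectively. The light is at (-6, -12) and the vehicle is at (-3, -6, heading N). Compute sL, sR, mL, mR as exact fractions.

left sensor world pos  = (-6, -4); dL² = 64
right sensor world pos = (0, -4); dR² = 100
sL = 60/64 = 15/16
sR = 60/100 = 3/5
mL = 1·sL + 1·sR = 123/80
mR = -1·sL + -1/2·sR = -99/80

15/16 3/5 123/80 -99/80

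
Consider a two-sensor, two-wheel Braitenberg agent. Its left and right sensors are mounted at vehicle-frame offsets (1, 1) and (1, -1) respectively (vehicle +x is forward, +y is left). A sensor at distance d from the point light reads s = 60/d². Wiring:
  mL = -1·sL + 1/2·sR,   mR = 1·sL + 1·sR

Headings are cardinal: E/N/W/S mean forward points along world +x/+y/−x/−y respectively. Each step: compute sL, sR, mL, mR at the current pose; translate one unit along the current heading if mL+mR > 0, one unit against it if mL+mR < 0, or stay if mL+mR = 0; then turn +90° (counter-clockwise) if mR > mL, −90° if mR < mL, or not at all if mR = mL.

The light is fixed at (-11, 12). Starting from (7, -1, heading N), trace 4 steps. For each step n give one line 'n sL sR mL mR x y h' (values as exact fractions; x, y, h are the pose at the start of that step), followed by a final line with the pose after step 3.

0 60/433 12/101 -3462/43733 11256/43733 7 -1 N
1 30/229 6/41 -543/9389 2604/9389 7 0 W
2 60/493 12/85 -126/2465 648/2465 6 0 S
3 5/39 3/26 -11/156 19/78 6 -1 E
final 7 -1 N

n=0: pose=(7,-1,N); sL=60/433, sR=12/101; mL=-3462/43733, mR=11256/43733; mL+mR=18/101 → advance +1; mR−mL=14718/43733 → turn +1·90°
n=1: pose=(7,0,W); sL=30/229, sR=6/41; mL=-543/9389, mR=2604/9389; mL+mR=9/41 → advance +1; mR−mL=3147/9389 → turn +1·90°
n=2: pose=(6,0,S); sL=60/493, sR=12/85; mL=-126/2465, mR=648/2465; mL+mR=18/85 → advance +1; mR−mL=774/2465 → turn +1·90°
n=3: pose=(6,-1,E); sL=5/39, sR=3/26; mL=-11/156, mR=19/78; mL+mR=9/52 → advance +1; mR−mL=49/156 → turn +1·90°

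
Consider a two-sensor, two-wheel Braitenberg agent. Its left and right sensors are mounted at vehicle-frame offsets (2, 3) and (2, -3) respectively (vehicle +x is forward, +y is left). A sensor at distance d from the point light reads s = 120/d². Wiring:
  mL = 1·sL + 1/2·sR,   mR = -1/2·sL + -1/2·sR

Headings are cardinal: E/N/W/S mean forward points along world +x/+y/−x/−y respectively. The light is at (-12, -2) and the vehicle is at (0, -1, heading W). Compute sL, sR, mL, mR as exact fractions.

left sensor world pos  = (-2, -4); dL² = 104
right sensor world pos = (-2, 2); dR² = 116
sL = 120/104 = 15/13
sR = 120/116 = 30/29
mL = 1·sL + 1/2·sR = 630/377
mR = -1/2·sL + -1/2·sR = -825/754

15/13 30/29 630/377 -825/754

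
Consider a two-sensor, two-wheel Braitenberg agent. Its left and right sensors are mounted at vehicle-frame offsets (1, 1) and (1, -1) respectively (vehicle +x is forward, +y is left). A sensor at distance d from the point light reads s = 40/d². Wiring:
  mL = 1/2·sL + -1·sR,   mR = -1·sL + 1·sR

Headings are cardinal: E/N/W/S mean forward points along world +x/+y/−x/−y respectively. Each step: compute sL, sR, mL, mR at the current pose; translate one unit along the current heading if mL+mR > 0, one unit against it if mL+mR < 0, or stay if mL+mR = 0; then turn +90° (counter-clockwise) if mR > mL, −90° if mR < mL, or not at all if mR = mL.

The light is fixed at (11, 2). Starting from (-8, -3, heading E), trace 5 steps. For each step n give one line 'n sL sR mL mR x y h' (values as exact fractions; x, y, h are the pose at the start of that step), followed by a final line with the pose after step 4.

n=0: pose=(-8,-3,E); sL=2/17, sR=1/9; mL=-8/153, mR=-1/153; mL+mR=-1/17 → advance -1; mR−mL=7/153 → turn +1·90°
n=1: pose=(-9,-3,N); sL=40/457, sR=40/377; mL=-10740/172289, mR=3200/172289; mL+mR=-20/457 → advance -1; mR−mL=13940/172289 → turn +1·90°
n=2: pose=(-9,-4,W); sL=4/49, sR=20/233; mL=-514/11417, mR=48/11417; mL+mR=-2/49 → advance -1; mR−mL=562/11417 → turn +1·90°
n=3: pose=(-8,-4,S); sL=40/373, sR=40/449; mL=-5940/167477, mR=-3040/167477; mL+mR=-20/373 → advance -1; mR−mL=2900/167477 → turn +1·90°
n=4: pose=(-8,-3,E); sL=2/17, sR=1/9; mL=-8/153, mR=-1/153; mL+mR=-1/17 → advance -1; mR−mL=7/153 → turn +1·90°

0 2/17 1/9 -8/153 -1/153 -8 -3 E
1 40/457 40/377 -10740/172289 3200/172289 -9 -3 N
2 4/49 20/233 -514/11417 48/11417 -9 -4 W
3 40/373 40/449 -5940/167477 -3040/167477 -8 -4 S
4 2/17 1/9 -8/153 -1/153 -8 -3 E
final -9 -3 N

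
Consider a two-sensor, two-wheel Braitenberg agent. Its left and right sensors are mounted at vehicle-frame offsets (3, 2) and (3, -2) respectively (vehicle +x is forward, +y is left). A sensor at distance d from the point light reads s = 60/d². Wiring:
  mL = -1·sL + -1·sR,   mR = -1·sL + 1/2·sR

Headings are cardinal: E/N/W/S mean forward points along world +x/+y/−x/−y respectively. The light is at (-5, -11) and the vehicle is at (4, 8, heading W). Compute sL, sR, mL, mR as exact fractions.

left sensor world pos  = (1, 6); dL² = 325
right sensor world pos = (1, 10); dR² = 477
sL = 60/325 = 12/65
sR = 60/477 = 20/159
mL = -1·sL + -1·sR = -3208/10335
mR = -1·sL + 1/2·sR = -1258/10335

12/65 20/159 -3208/10335 -1258/10335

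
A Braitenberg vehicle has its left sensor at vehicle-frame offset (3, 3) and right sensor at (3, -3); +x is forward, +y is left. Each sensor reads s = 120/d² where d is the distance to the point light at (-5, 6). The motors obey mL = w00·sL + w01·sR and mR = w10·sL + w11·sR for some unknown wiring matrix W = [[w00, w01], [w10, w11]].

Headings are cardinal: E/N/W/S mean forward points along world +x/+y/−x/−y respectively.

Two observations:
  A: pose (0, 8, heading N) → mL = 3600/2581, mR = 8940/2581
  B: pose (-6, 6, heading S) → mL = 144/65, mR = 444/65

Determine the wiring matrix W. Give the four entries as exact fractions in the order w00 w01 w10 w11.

obs A: pose=(0,8,N) → sL=120/29, sR=120/89, mL=3600/2581, mR=8940/2581
obs B: pose=(-6,6,S) → sL=120/13, sR=24/5, mL=144/65, mR=444/65
sensor matrix S = [[120/29, 120/89], [120/13, 24/5]]; det S = 248832/33553
solve [mL_A; mL_B] = S·[w00; w01] and [mR_A; mR_B] = S·[w10; w11]:
  w00 = 1/2, w01 = -1/2, w10 = 1, w11 = -1/2

1/2 -1/2 1 -1/2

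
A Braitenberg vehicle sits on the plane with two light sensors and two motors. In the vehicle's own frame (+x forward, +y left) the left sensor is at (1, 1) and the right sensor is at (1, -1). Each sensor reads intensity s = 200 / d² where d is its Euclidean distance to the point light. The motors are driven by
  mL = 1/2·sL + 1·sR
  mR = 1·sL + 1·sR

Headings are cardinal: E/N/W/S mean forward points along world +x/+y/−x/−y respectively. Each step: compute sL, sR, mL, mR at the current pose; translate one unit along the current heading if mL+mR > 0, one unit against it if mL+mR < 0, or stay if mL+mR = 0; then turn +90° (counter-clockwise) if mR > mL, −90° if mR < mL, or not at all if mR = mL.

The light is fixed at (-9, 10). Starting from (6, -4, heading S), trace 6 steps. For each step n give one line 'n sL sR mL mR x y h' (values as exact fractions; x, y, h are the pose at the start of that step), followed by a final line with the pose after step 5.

0 200/481 200/421 138300/202501 180400/202501 6 -4 S
1 50/113 25/64 4425/7232 6025/7232 6 -5 E
2 200/421 40/97 26540/40837 36240/40837 7 -5 N
3 4/9 100/197 1294/1773 1688/1773 7 -4 W
4 200/481 200/421 138300/202501 180400/202501 6 -4 S
5 50/113 25/64 4425/7232 6025/7232 6 -5 E
final 7 -5 N

n=0: pose=(6,-4,S); sL=200/481, sR=200/421; mL=138300/202501, mR=180400/202501; mL+mR=318700/202501 → advance +1; mR−mL=100/481 → turn +1·90°
n=1: pose=(6,-5,E); sL=50/113, sR=25/64; mL=4425/7232, mR=6025/7232; mL+mR=5225/3616 → advance +1; mR−mL=25/113 → turn +1·90°
n=2: pose=(7,-5,N); sL=200/421, sR=40/97; mL=26540/40837, mR=36240/40837; mL+mR=62780/40837 → advance +1; mR−mL=100/421 → turn +1·90°
n=3: pose=(7,-4,W); sL=4/9, sR=100/197; mL=1294/1773, mR=1688/1773; mL+mR=994/591 → advance +1; mR−mL=2/9 → turn +1·90°
n=4: pose=(6,-4,S); sL=200/481, sR=200/421; mL=138300/202501, mR=180400/202501; mL+mR=318700/202501 → advance +1; mR−mL=100/481 → turn +1·90°
n=5: pose=(6,-5,E); sL=50/113, sR=25/64; mL=4425/7232, mR=6025/7232; mL+mR=5225/3616 → advance +1; mR−mL=25/113 → turn +1·90°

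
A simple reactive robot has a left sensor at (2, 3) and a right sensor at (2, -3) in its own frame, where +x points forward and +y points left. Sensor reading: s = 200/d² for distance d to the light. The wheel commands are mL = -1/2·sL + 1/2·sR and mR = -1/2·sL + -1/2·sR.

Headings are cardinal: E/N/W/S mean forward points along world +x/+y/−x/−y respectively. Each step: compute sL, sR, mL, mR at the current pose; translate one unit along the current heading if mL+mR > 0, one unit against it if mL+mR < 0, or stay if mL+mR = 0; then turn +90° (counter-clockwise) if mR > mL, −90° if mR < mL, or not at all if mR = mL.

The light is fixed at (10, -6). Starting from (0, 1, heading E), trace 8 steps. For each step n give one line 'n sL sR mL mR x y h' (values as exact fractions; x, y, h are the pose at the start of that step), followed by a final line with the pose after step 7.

n=0: pose=(0,1,E); sL=50/41, sR=5/2; mL=105/164, mR=-305/164; mL+mR=-50/41 → advance -1; mR−mL=-5/2 → turn -1·90°
n=1: pose=(-1,1,S); sL=200/89, sR=200/221; mL=-13200/19669, mR=-31000/19669; mL+mR=-200/89 → advance -1; mR−mL=-200/221 → turn -1·90°
n=2: pose=(-1,2,W); sL=100/97, sR=20/29; mL=-480/2813, mR=-2420/2813; mL+mR=-100/97 → advance -1; mR−mL=-20/29 → turn -1·90°
n=3: pose=(0,2,N); sL=200/269, sR=200/149; mL=12000/40081, mR=-41800/40081; mL+mR=-200/269 → advance -1; mR−mL=-200/149 → turn -1·90°
n=4: pose=(0,1,E); sL=50/41, sR=5/2; mL=105/164, mR=-305/164; mL+mR=-50/41 → advance -1; mR−mL=-5/2 → turn -1·90°
n=5: pose=(-1,1,S); sL=200/89, sR=200/221; mL=-13200/19669, mR=-31000/19669; mL+mR=-200/89 → advance -1; mR−mL=-200/221 → turn -1·90°
n=6: pose=(-1,2,W); sL=100/97, sR=20/29; mL=-480/2813, mR=-2420/2813; mL+mR=-100/97 → advance -1; mR−mL=-20/29 → turn -1·90°
n=7: pose=(0,2,N); sL=200/269, sR=200/149; mL=12000/40081, mR=-41800/40081; mL+mR=-200/269 → advance -1; mR−mL=-200/149 → turn -1·90°

0 50/41 5/2 105/164 -305/164 0 1 E
1 200/89 200/221 -13200/19669 -31000/19669 -1 1 S
2 100/97 20/29 -480/2813 -2420/2813 -1 2 W
3 200/269 200/149 12000/40081 -41800/40081 0 2 N
4 50/41 5/2 105/164 -305/164 0 1 E
5 200/89 200/221 -13200/19669 -31000/19669 -1 1 S
6 100/97 20/29 -480/2813 -2420/2813 -1 2 W
7 200/269 200/149 12000/40081 -41800/40081 0 2 N
final 0 1 E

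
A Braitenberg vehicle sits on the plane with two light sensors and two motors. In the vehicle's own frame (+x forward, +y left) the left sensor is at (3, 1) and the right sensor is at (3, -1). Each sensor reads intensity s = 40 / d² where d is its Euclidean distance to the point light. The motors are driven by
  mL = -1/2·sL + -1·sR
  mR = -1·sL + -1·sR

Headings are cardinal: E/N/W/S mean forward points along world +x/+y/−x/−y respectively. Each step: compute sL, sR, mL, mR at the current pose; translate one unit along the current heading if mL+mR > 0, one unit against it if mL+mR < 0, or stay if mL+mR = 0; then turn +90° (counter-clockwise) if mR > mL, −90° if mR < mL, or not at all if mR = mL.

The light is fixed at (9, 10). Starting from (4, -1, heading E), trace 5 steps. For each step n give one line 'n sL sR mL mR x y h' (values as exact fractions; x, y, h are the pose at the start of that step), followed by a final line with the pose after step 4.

n=0: pose=(4,-1,E); sL=5/13, sR=10/37; mL=-445/962, mR=-315/481; mL+mR=-1075/962 → advance -1; mR−mL=-5/26 → turn -1·90°
n=1: pose=(3,-1,S); sL=40/221, sR=8/49; mL=-2748/10829, mR=-3728/10829; mL+mR=-6476/10829 → advance -1; mR−mL=-20/221 → turn -1·90°
n=2: pose=(3,0,W); sL=20/101, sR=20/81; mL=-2830/8181, mR=-3640/8181; mL+mR=-6470/8181 → advance -1; mR−mL=-10/101 → turn -1·90°
n=3: pose=(4,0,N); sL=8/17, sR=8/13; mL=-188/221, mR=-240/221; mL+mR=-428/221 → advance -1; mR−mL=-4/17 → turn -1·90°
n=4: pose=(4,-1,E); sL=5/13, sR=10/37; mL=-445/962, mR=-315/481; mL+mR=-1075/962 → advance -1; mR−mL=-5/26 → turn -1·90°

0 5/13 10/37 -445/962 -315/481 4 -1 E
1 40/221 8/49 -2748/10829 -3728/10829 3 -1 S
2 20/101 20/81 -2830/8181 -3640/8181 3 0 W
3 8/17 8/13 -188/221 -240/221 4 0 N
4 5/13 10/37 -445/962 -315/481 4 -1 E
final 3 -1 S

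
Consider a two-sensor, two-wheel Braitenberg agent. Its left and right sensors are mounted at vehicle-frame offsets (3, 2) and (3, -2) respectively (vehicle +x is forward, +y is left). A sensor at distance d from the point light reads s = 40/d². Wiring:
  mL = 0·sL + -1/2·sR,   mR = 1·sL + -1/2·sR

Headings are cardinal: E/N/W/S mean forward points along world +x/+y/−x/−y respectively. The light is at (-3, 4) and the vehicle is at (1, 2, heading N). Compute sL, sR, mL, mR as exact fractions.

8 40/37 -20/37 276/37

left sensor world pos  = (-1, 5); dL² = 5
right sensor world pos = (3, 5); dR² = 37
sL = 40/5 = 8
sR = 40/37 = 40/37
mL = 0·sL + -1/2·sR = -20/37
mR = 1·sL + -1/2·sR = 276/37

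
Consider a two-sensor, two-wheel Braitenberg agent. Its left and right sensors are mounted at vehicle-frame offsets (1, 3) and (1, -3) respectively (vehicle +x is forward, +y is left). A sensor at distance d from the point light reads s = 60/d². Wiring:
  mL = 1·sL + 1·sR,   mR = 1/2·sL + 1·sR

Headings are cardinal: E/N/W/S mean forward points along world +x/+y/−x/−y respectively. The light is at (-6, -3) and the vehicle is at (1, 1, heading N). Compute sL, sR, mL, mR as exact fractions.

left sensor world pos  = (-2, 2); dL² = 41
right sensor world pos = (4, 2); dR² = 125
sL = 60/41 = 60/41
sR = 60/125 = 12/25
mL = 1·sL + 1·sR = 1992/1025
mR = 1/2·sL + 1·sR = 1242/1025

60/41 12/25 1992/1025 1242/1025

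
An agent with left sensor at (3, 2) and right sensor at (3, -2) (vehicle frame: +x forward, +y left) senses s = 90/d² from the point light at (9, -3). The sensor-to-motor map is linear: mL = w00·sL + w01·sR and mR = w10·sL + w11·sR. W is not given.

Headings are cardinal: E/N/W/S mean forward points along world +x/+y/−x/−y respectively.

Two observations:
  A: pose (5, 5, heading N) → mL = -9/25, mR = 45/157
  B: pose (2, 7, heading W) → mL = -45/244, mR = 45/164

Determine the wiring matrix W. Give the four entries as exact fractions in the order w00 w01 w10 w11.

0 -1/2 1/2 0

obs A: pose=(5,5,N) → sL=90/157, sR=18/25, mL=-9/25, mR=45/157
obs B: pose=(2,7,W) → sL=45/82, sR=45/122, mL=-45/244, mR=45/164
sensor matrix S = [[90/157, 18/25], [45/82, 45/122]]; det S = -360612/1963285
solve [mL_A; mL_B] = S·[w00; w01] and [mR_A; mR_B] = S·[w10; w11]:
  w00 = 0, w01 = -1/2, w10 = 1/2, w11 = 0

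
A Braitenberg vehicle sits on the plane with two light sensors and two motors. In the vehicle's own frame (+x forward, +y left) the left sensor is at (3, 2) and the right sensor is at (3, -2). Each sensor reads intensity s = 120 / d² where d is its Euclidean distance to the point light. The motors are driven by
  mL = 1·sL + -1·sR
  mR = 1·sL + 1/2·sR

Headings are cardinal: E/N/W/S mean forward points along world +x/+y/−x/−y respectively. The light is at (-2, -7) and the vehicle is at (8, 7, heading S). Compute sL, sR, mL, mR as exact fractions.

left sensor world pos  = (10, 4); dL² = 265
right sensor world pos = (6, 4); dR² = 185
sL = 120/265 = 24/53
sR = 120/185 = 24/37
mL = 1·sL + -1·sR = -384/1961
mR = 1·sL + 1/2·sR = 1524/1961

24/53 24/37 -384/1961 1524/1961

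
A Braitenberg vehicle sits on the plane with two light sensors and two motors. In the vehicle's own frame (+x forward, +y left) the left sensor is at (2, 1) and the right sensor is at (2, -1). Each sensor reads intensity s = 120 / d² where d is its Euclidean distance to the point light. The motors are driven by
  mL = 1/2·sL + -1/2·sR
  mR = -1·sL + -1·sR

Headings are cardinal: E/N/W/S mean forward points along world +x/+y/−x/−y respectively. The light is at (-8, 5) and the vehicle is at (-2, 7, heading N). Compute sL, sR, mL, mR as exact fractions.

120/41 24/13 288/533 -2544/533

left sensor world pos  = (-3, 9); dL² = 41
right sensor world pos = (-1, 9); dR² = 65
sL = 120/41 = 120/41
sR = 120/65 = 24/13
mL = 1/2·sL + -1/2·sR = 288/533
mR = -1·sL + -1·sR = -2544/533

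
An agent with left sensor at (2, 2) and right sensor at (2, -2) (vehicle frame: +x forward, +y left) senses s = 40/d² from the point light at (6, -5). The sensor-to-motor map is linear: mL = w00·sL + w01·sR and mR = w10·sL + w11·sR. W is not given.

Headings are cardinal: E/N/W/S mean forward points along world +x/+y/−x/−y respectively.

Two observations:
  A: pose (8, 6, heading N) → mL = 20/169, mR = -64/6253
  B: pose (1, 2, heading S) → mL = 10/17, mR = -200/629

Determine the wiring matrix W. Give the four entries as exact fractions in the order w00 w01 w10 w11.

1/2 0 -1/2 1/2

obs A: pose=(8,6,N) → sL=40/169, sR=8/37, mL=20/169, mR=-64/6253
obs B: pose=(1,2,S) → sL=20/17, sR=20/37, mL=10/17, mR=-200/629
sensor matrix S = [[40/169, 8/37], [20/17, 20/37]]; det S = -13440/106301
solve [mL_A; mL_B] = S·[w00; w01] and [mR_A; mR_B] = S·[w10; w11]:
  w00 = 1/2, w01 = 0, w10 = -1/2, w11 = 1/2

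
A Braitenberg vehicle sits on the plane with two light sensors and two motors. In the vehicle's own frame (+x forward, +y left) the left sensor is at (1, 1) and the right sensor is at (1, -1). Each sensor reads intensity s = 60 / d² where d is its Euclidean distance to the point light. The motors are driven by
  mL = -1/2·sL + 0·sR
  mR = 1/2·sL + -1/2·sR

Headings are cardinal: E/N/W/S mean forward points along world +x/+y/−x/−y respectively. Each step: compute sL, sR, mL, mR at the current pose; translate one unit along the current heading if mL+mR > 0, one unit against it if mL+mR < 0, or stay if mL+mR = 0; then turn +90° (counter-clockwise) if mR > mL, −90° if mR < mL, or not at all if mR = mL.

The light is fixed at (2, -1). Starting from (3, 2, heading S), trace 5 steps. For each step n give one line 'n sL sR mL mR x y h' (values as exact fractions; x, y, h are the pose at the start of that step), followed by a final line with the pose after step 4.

0 15/2 15 -15/4 -15/4 3 2 S
1 60/13 20/3 -30/13 -40/39 3 3 S
2 3/2 3 -3/4 -3/4 3 4 E
3 60/37 60/17 -30/37 -600/629 2 4 E
4 15/4 3 -15/8 3/8 1 4 S
final 1 5 E

n=0: pose=(3,2,S); sL=15/2, sR=15; mL=-15/4, mR=-15/4; mL+mR=-15/2 → advance -1; mR−mL=0 → turn +0·90°
n=1: pose=(3,3,S); sL=60/13, sR=20/3; mL=-30/13, mR=-40/39; mL+mR=-10/3 → advance -1; mR−mL=50/39 → turn +1·90°
n=2: pose=(3,4,E); sL=3/2, sR=3; mL=-3/4, mR=-3/4; mL+mR=-3/2 → advance -1; mR−mL=0 → turn +0·90°
n=3: pose=(2,4,E); sL=60/37, sR=60/17; mL=-30/37, mR=-600/629; mL+mR=-30/17 → advance -1; mR−mL=-90/629 → turn -1·90°
n=4: pose=(1,4,S); sL=15/4, sR=3; mL=-15/8, mR=3/8; mL+mR=-3/2 → advance -1; mR−mL=9/4 → turn +1·90°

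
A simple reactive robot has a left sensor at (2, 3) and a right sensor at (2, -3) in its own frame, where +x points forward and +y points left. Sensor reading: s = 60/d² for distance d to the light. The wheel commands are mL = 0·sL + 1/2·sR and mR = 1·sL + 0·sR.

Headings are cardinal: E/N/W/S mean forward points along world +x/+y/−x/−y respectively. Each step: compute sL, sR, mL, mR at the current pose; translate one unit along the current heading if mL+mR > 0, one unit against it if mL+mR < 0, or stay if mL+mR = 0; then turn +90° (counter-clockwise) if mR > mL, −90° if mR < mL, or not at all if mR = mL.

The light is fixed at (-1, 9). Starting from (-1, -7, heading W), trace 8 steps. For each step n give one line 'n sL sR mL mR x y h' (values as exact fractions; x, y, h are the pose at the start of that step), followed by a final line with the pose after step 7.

n=0: pose=(-1,-7,W); sL=12/73, sR=60/173; mL=30/173, mR=12/73; mL+mR=4266/12629 → advance +1; mR−mL=-114/12629 → turn -1·90°
n=1: pose=(-2,-7,N); sL=15/53, sR=3/10; mL=3/20, mR=15/53; mL+mR=459/1060 → advance +1; mR−mL=141/1060 → turn +1·90°
n=2: pose=(-2,-6,W); sL=20/111, sR=20/51; mL=10/51, mR=20/111; mL+mR=710/1887 → advance +1; mR−mL=-10/629 → turn -1·90°
n=3: pose=(-3,-6,N); sL=30/97, sR=6/17; mL=3/17, mR=30/97; mL+mR=801/1649 → advance +1; mR−mL=219/1649 → turn +1·90°
n=4: pose=(-3,-5,W); sL=12/61, sR=60/137; mL=30/137, mR=12/61; mL+mR=3474/8357 → advance +1; mR−mL=-186/8357 → turn -1·90°
n=5: pose=(-4,-5,N); sL=1/3, sR=5/12; mL=5/24, mR=1/3; mL+mR=13/24 → advance +1; mR−mL=1/8 → turn +1·90°
n=6: pose=(-4,-4,W); sL=60/281, sR=12/25; mL=6/25, mR=60/281; mL+mR=3186/7025 → advance +1; mR−mL=-186/7025 → turn -1·90°
n=7: pose=(-5,-4,N); sL=6/17, sR=30/61; mL=15/61, mR=6/17; mL+mR=621/1037 → advance +1; mR−mL=111/1037 → turn +1·90°

0 12/73 60/173 30/173 12/73 -1 -7 W
1 15/53 3/10 3/20 15/53 -2 -7 N
2 20/111 20/51 10/51 20/111 -2 -6 W
3 30/97 6/17 3/17 30/97 -3 -6 N
4 12/61 60/137 30/137 12/61 -3 -5 W
5 1/3 5/12 5/24 1/3 -4 -5 N
6 60/281 12/25 6/25 60/281 -4 -4 W
7 6/17 30/61 15/61 6/17 -5 -4 N
final -5 -3 W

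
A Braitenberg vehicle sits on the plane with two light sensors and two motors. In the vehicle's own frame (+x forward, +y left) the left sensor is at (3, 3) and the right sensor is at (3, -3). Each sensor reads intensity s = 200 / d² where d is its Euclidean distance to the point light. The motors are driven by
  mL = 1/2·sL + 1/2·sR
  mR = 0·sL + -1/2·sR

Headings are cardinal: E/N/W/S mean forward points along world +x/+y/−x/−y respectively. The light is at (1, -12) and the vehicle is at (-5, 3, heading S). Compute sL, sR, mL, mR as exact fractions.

left sensor world pos  = (-2, 0); dL² = 153
right sensor world pos = (-8, 0); dR² = 225
sL = 200/153 = 200/153
sR = 200/225 = 8/9
mL = 1/2·sL + 1/2·sR = 56/51
mR = 0·sL + -1/2·sR = -4/9

200/153 8/9 56/51 -4/9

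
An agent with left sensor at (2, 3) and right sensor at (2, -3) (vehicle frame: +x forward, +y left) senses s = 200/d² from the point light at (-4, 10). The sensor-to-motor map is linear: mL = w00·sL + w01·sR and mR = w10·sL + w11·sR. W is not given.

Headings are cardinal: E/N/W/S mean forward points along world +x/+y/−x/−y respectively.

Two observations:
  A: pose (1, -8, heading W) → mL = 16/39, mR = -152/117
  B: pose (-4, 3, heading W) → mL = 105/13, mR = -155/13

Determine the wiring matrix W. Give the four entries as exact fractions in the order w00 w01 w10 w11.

-1 1 -1 -1

obs A: pose=(1,-8,W) → sL=4/9, sR=100/117, mL=16/39, mR=-152/117
obs B: pose=(-4,3,W) → sL=25/13, sR=10, mL=105/13, mR=-155/13
sensor matrix S = [[4/9, 100/117], [25/13, 10]]; det S = 1420/507
solve [mL_A; mL_B] = S·[w00; w01] and [mR_A; mR_B] = S·[w10; w11]:
  w00 = -1, w01 = 1, w10 = -1, w11 = -1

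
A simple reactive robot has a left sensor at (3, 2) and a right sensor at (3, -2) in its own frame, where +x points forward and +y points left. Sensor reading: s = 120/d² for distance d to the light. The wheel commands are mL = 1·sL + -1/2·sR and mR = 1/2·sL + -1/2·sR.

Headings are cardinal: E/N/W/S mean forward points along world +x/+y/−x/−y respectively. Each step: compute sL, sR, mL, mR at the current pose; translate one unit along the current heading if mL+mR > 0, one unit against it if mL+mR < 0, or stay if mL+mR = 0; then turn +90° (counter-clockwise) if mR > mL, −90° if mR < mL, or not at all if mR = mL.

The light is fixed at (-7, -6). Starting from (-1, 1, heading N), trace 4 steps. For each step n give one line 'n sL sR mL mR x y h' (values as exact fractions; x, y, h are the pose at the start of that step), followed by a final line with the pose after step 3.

0 30/29 30/41 795/1189 180/1189 -1 1 N
1 120/181 40/39 1060/7059 -1280/7059 -1 2 E
2 60/37 60/17 -90/629 -600/629 -2 2 S
3 120/53 24/25 2364/1325 864/1325 -2 3 W
final -3 3 N

n=0: pose=(-1,1,N); sL=30/29, sR=30/41; mL=795/1189, mR=180/1189; mL+mR=975/1189 → advance +1; mR−mL=-15/29 → turn -1·90°
n=1: pose=(-1,2,E); sL=120/181, sR=40/39; mL=1060/7059, mR=-1280/7059; mL+mR=-220/7059 → advance -1; mR−mL=-60/181 → turn -1·90°
n=2: pose=(-2,2,S); sL=60/37, sR=60/17; mL=-90/629, mR=-600/629; mL+mR=-690/629 → advance -1; mR−mL=-30/37 → turn -1·90°
n=3: pose=(-2,3,W); sL=120/53, sR=24/25; mL=2364/1325, mR=864/1325; mL+mR=3228/1325 → advance +1; mR−mL=-60/53 → turn -1·90°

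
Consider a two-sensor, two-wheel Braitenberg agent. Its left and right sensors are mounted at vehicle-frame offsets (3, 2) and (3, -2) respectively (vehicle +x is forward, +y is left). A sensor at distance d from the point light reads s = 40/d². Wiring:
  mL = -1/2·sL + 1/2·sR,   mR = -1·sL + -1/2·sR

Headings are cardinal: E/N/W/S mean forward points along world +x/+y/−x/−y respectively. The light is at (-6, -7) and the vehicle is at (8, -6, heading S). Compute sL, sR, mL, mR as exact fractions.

left sensor world pos  = (10, -9); dL² = 260
right sensor world pos = (6, -9); dR² = 148
sL = 40/260 = 2/13
sR = 40/148 = 10/37
mL = -1/2·sL + 1/2·sR = 28/481
mR = -1·sL + -1/2·sR = -139/481

2/13 10/37 28/481 -139/481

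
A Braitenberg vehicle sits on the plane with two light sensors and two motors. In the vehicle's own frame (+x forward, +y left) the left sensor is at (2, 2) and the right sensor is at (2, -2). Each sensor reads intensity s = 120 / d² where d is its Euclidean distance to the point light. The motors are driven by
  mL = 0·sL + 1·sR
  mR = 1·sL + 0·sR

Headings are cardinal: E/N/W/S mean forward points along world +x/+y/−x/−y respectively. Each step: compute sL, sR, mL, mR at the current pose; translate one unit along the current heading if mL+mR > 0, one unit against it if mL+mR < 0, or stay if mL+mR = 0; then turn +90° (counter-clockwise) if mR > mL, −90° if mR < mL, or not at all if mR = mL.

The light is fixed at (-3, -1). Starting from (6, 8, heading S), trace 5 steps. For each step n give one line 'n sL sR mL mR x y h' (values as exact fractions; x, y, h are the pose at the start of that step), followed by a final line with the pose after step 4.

0 12/17 60/49 60/49 12/17 6 8 S
1 24/17 120/149 120/149 24/17 6 7 W
2 15/17 5/3 5/3 15/17 5 7 S
3 120/61 40/39 40/39 120/61 5 6 W
4 60/53 12/5 12/5 60/53 4 6 S
final 4 5 W

n=0: pose=(6,8,S); sL=12/17, sR=60/49; mL=60/49, mR=12/17; mL+mR=1608/833 → advance +1; mR−mL=-432/833 → turn -1·90°
n=1: pose=(6,7,W); sL=24/17, sR=120/149; mL=120/149, mR=24/17; mL+mR=5616/2533 → advance +1; mR−mL=1536/2533 → turn +1·90°
n=2: pose=(5,7,S); sL=15/17, sR=5/3; mL=5/3, mR=15/17; mL+mR=130/51 → advance +1; mR−mL=-40/51 → turn -1·90°
n=3: pose=(5,6,W); sL=120/61, sR=40/39; mL=40/39, mR=120/61; mL+mR=7120/2379 → advance +1; mR−mL=2240/2379 → turn +1·90°
n=4: pose=(4,6,S); sL=60/53, sR=12/5; mL=12/5, mR=60/53; mL+mR=936/265 → advance +1; mR−mL=-336/265 → turn -1·90°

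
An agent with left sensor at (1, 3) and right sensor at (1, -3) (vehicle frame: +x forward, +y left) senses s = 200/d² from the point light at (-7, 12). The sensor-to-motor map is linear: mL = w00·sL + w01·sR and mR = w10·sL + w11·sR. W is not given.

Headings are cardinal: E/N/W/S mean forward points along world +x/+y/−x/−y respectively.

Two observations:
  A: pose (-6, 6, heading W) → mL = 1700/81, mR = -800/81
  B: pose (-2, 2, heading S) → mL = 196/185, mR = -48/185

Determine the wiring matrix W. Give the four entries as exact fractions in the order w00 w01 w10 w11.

obs A: pose=(-6,6,W) → sL=200/81, sR=200/9, mL=1700/81, mR=-800/81
obs B: pose=(-2,2,S) → sL=40/37, sR=8/5, mL=196/185, mR=-48/185
sensor matrix S = [[200/81, 200/9], [40/37, 8/5]]; det S = -60160/2997
solve [mL_A; mL_B] = S·[w00; w01] and [mR_A; mR_B] = S·[w10; w11]:
  w00 = -1/2, w01 = 1, w10 = 1/2, w11 = -1/2

-1/2 1 1/2 -1/2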